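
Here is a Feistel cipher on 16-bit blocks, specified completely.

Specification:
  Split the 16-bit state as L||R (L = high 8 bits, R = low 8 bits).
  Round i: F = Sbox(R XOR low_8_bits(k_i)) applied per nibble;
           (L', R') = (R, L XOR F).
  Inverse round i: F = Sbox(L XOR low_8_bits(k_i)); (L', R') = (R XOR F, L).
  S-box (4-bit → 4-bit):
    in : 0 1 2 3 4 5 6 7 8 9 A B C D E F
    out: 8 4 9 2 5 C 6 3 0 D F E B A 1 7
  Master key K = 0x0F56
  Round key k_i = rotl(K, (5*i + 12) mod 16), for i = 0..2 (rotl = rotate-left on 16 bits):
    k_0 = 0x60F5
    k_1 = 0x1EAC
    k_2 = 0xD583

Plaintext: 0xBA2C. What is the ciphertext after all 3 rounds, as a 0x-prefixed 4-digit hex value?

s_0 = plaintext = 0xBA2C
s_1 = Round(s_0, k_0) = 0x2C17
s_2 = Round(s_1, k_1) = 0x17C2
s_3 = Round(s_2, k_2) = 0xC243

0xC243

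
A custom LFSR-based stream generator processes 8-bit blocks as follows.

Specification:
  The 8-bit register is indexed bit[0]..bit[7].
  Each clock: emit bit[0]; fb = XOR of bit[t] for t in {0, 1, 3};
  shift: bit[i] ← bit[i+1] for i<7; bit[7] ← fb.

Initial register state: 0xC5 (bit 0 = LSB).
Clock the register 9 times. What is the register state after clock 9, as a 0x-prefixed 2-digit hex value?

0xEF

reg_0 = 0xC5
clock 1: out=1, reg = 0xE2
clock 2: out=0, reg = 0xF1
clock 3: out=1, reg = 0xF8
clock 4: out=0, reg = 0xFC
clock 5: out=0, reg = 0xFE
clock 6: out=0, reg = 0x7F
clock 7: out=1, reg = 0xBF
clock 8: out=1, reg = 0xDF
clock 9: out=1, reg = 0xEF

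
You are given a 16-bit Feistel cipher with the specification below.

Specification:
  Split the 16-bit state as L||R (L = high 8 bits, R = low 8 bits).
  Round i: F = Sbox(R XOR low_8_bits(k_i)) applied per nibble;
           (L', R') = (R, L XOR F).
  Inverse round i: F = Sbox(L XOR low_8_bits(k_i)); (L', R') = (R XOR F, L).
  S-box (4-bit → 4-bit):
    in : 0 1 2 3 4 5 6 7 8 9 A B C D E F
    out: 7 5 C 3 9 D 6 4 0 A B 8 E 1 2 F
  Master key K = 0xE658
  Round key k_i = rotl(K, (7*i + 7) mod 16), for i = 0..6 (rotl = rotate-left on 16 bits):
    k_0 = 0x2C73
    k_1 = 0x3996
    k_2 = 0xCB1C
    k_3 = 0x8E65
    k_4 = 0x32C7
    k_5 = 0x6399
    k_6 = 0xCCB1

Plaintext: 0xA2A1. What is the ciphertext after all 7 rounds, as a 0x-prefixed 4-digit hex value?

s_0 = plaintext = 0xA2A1
s_1 = Round(s_0, k_0) = 0xA1BE
s_2 = Round(s_1, k_1) = 0xBE61
s_3 = Round(s_2, k_2) = 0x61FF
s_4 = Round(s_3, k_3) = 0xFFCA
s_5 = Round(s_4, k_4) = 0xCA8E
s_6 = Round(s_5, k_5) = 0x8E9E
s_7 = Round(s_6, k_6) = 0x9E41

0x9E41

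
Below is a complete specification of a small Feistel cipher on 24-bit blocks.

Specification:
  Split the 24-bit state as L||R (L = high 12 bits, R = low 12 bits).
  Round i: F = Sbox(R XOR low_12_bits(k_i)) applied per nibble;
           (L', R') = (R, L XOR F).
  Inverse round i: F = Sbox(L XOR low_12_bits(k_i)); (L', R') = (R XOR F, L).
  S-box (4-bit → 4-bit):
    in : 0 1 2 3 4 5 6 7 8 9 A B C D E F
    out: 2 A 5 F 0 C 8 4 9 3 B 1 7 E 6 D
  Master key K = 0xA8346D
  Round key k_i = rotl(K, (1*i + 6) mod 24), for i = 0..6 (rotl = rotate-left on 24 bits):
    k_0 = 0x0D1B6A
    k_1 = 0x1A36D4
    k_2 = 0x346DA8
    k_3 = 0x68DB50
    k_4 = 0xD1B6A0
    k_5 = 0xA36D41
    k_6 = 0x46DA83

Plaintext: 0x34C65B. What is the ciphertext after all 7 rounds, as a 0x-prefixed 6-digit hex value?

0x110AB8

s_0 = plaintext = 0x34C65B
s_1 = Round(s_0, k_0) = 0x65BDB6
s_2 = Round(s_1, k_1) = 0xDB67DE
s_3 = Round(s_2, k_2) = 0x7DE6FE
s_4 = Round(s_3, k_3) = 0x6FE968
s_5 = Round(s_4, k_4) = 0x968B87
s_6 = Round(s_5, k_5) = 0xB87110
s_7 = Round(s_6, k_6) = 0x110AB8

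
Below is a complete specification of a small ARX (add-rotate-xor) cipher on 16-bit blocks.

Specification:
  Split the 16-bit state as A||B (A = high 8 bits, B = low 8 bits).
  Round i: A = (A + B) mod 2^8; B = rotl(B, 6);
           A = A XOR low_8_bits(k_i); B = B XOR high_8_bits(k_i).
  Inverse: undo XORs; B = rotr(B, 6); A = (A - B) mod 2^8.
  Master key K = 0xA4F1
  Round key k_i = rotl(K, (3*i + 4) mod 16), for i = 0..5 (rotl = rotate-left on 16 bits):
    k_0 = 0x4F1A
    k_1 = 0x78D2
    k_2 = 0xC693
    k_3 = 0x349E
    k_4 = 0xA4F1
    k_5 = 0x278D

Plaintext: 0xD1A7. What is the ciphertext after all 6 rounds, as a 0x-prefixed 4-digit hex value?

0xF287

s_0 = plaintext = 0xD1A7
s_1 = Round(s_0, k_0) = 0x62A6
s_2 = Round(s_1, k_1) = 0xDAD1
s_3 = Round(s_2, k_2) = 0x38B2
s_4 = Round(s_3, k_3) = 0x7498
s_5 = Round(s_4, k_4) = 0xFD82
s_6 = Round(s_5, k_5) = 0xF287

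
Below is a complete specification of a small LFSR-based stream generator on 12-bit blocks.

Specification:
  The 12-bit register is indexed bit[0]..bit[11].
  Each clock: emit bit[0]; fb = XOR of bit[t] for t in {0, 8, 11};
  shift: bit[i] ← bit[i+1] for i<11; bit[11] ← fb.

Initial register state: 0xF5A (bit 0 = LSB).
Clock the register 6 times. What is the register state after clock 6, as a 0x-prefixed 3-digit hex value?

0x33D

reg_0 = 0xF5A
clock 1: out=0, reg = 0x7AD
clock 2: out=1, reg = 0x3D6
clock 3: out=0, reg = 0x9EB
clock 4: out=1, reg = 0xCF5
clock 5: out=1, reg = 0x67A
clock 6: out=0, reg = 0x33D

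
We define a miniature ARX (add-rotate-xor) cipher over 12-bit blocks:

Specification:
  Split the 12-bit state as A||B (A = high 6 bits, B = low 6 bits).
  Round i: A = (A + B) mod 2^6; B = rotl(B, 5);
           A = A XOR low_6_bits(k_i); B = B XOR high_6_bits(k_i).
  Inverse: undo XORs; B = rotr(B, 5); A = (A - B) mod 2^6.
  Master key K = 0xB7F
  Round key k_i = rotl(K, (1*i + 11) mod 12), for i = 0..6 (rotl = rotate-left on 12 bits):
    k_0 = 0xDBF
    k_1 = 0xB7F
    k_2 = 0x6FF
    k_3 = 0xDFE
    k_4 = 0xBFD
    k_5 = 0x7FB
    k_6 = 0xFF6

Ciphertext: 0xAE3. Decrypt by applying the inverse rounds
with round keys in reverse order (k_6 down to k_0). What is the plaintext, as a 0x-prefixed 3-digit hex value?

0x0ED

s_0 = ciphertext = 0xAE3
s_1 = InvRound(s_0, k_6) = 0x978
s_2 = InvRound(s_1, k_5) = 0x3CF
s_3 = InvRound(s_2, k_4) = 0xC41
s_4 = InvRound(s_3, k_3) = 0x8AD
s_5 = InvRound(s_4, k_2) = 0xC2D
s_6 = InvRound(s_5, k_1) = 0x3C0
s_7 = InvRound(s_6, k_0) = 0x0ED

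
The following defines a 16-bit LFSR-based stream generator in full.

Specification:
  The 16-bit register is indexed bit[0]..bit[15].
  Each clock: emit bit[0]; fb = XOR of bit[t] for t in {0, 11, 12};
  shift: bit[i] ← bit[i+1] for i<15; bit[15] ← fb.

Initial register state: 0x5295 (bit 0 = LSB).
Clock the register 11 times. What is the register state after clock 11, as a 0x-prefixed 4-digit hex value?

reg_0 = 0x5295
clock 1: out=1, reg = 0x294A
clock 2: out=0, reg = 0x94A5
clock 3: out=1, reg = 0x4A52
clock 4: out=0, reg = 0xA529
clock 5: out=1, reg = 0xD294
clock 6: out=0, reg = 0xE94A
clock 7: out=0, reg = 0xF4A5
clock 8: out=1, reg = 0x7A52
clock 9: out=0, reg = 0x3D29
clock 10: out=1, reg = 0x9E94
clock 11: out=0, reg = 0x4F4A

0x4F4A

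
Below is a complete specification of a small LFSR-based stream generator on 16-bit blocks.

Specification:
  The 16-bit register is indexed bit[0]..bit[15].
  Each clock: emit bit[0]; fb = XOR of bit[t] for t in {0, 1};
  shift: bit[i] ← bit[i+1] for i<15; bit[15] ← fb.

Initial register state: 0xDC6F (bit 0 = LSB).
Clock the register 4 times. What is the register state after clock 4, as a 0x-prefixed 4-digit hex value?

0x8DC6

reg_0 = 0xDC6F
clock 1: out=1, reg = 0x6E37
clock 2: out=1, reg = 0x371B
clock 3: out=1, reg = 0x1B8D
clock 4: out=1, reg = 0x8DC6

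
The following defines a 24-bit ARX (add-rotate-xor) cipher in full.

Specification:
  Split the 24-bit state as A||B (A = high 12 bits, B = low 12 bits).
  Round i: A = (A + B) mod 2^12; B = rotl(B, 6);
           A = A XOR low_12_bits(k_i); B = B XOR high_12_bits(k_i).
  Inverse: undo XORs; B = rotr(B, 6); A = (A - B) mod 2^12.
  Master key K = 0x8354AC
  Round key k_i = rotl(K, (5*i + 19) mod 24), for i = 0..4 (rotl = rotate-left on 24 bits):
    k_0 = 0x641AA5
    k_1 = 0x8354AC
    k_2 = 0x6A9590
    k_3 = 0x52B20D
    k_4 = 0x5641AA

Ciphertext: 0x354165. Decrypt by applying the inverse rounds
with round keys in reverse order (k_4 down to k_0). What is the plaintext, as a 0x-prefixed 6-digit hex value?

0xF8374D

s_0 = ciphertext = 0x354165
s_1 = InvRound(s_0, k_4) = 0x2AE050
s_2 = InvRound(s_1, k_3) = 0x1CEED5
s_3 = InvRound(s_2, k_2) = 0x53DF21
s_4 = InvRound(s_3, k_1) = 0xC7551C
s_5 = InvRound(s_4, k_0) = 0xF8374D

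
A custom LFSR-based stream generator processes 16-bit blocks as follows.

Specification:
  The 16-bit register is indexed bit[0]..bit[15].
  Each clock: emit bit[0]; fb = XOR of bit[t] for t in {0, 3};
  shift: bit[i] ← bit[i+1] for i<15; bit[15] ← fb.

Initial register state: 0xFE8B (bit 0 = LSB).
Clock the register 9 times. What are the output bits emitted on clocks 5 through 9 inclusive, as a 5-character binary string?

00010

reg_0 = 0xFE8B
clock 1: out=1, reg = 0x7F45
clock 2: out=1, reg = 0xBFA2
clock 3: out=0, reg = 0x5FD1
clock 4: out=1, reg = 0xAFE8
clock 5: out=0, reg = 0xD7F4
clock 6: out=0, reg = 0x6BFA
clock 7: out=0, reg = 0xB5FD
clock 8: out=1, reg = 0x5AFE
clock 9: out=0, reg = 0xAD7F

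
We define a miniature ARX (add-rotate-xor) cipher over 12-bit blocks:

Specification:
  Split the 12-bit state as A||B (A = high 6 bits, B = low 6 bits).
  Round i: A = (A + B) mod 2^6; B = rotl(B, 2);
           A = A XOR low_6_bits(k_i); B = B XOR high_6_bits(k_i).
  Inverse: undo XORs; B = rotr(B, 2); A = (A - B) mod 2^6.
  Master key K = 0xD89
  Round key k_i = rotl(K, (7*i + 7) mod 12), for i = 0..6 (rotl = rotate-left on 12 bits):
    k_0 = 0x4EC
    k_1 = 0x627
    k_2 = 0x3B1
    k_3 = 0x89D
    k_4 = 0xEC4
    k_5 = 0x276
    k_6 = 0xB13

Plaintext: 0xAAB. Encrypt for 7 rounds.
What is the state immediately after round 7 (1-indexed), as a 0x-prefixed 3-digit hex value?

0x357

s_0 = plaintext = 0xAAB
s_1 = Round(s_0, k_0) = 0xE7D
s_2 = Round(s_1, k_1) = 0x46F
s_3 = Round(s_2, k_2) = 0xC70
s_4 = Round(s_3, k_3) = 0xF21
s_5 = Round(s_4, k_4) = 0x67D
s_6 = Round(s_5, k_5) = 0x83E
s_7 = Round(s_6, k_6) = 0x357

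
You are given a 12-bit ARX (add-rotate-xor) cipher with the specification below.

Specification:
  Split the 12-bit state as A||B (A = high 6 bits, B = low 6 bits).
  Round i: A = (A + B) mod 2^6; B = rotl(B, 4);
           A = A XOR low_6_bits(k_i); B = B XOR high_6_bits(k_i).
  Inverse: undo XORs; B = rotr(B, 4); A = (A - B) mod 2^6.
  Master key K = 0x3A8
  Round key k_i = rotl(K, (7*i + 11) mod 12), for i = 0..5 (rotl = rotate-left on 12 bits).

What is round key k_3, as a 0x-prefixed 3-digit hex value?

0x83A

K = 0x3A8
k_0 = rotl(K, (7*0+11) mod 12) = rotl(K, 11) = 0x1D4
k_1 = rotl(K, (7*1+11) mod 12) = rotl(K, 6) = 0xA0E
k_2 = rotl(K, (7*2+11) mod 12) = rotl(K, 1) = 0x750
k_3 = rotl(K, (7*3+11) mod 12) = rotl(K, 8) = 0x83A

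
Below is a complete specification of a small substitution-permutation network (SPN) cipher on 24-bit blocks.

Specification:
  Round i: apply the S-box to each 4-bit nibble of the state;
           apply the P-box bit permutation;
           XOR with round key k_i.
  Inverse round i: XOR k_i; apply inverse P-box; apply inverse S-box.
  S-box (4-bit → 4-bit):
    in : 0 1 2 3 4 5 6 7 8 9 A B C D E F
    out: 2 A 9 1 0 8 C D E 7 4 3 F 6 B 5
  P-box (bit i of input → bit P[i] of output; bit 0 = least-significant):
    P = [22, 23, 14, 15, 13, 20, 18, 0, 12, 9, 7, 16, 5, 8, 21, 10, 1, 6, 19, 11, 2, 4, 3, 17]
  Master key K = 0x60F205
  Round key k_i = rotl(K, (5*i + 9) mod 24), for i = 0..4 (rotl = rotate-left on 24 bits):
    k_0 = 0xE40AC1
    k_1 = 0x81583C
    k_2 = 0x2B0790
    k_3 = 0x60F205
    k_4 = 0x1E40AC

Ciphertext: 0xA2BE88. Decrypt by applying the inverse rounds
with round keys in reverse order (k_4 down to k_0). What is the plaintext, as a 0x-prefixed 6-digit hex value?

s_0 = ciphertext = 0xA2BE88
s_1 = InvRound(s_0, k_4) = 0x367B98
s_2 = InvRound(s_1, k_3) = 0xC50A82
s_3 = InvRound(s_2, k_2) = 0x1784AB
s_4 = InvRound(s_3, k_1) = 0xE25F88
s_5 = InvRound(s_4, k_0) = 0x60136A

0x60136A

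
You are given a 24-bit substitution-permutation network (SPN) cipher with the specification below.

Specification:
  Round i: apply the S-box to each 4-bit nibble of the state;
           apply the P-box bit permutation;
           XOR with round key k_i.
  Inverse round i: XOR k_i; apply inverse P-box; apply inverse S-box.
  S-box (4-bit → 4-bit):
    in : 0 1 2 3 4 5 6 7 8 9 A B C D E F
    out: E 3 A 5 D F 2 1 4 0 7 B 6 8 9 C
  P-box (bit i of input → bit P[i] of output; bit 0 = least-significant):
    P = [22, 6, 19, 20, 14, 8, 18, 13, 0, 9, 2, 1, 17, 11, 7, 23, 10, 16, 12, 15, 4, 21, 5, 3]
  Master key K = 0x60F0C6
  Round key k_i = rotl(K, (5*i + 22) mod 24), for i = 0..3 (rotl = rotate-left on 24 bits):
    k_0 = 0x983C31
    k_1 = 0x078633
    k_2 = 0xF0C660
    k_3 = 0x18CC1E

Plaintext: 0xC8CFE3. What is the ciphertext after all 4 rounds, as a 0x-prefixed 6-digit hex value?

s_0 = plaintext = 0xC8CFE3
s_1 = Round(s_0, k_0) = 0xF04497
s_2 = Round(s_1, k_1) = 0xC4169C
s_3 = Round(s_2, k_2) = 0xDA5800
s_4 = Round(s_3, k_3) = 0x87F1D2

0x87F1D2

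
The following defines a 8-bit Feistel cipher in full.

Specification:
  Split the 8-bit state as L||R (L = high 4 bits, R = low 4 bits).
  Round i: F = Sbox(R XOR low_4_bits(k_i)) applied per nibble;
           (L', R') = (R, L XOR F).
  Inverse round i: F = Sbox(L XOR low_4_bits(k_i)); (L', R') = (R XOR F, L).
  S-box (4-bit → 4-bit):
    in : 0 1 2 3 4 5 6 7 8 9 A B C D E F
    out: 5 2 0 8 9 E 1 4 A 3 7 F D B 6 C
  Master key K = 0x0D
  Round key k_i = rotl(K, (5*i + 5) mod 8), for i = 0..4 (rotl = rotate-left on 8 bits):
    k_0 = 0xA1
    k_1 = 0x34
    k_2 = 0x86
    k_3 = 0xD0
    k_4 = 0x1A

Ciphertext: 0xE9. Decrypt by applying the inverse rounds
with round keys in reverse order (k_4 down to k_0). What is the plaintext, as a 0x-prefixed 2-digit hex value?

s_0 = ciphertext = 0xE9
s_1 = InvRound(s_0, k_4) = 0x0E
s_2 = InvRound(s_1, k_3) = 0xB0
s_3 = InvRound(s_2, k_2) = 0xBB
s_4 = InvRound(s_3, k_1) = 0x7B
s_5 = InvRound(s_4, k_0) = 0xA7

0xA7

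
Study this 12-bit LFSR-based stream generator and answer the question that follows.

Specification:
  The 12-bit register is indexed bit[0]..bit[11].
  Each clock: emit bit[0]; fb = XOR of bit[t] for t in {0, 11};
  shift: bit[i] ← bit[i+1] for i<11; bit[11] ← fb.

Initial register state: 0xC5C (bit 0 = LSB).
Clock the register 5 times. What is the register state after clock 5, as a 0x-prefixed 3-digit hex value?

reg_0 = 0xC5C
clock 1: out=0, reg = 0xE2E
clock 2: out=0, reg = 0xF17
clock 3: out=1, reg = 0x78B
clock 4: out=1, reg = 0xBC5
clock 5: out=1, reg = 0x5E2

0x5E2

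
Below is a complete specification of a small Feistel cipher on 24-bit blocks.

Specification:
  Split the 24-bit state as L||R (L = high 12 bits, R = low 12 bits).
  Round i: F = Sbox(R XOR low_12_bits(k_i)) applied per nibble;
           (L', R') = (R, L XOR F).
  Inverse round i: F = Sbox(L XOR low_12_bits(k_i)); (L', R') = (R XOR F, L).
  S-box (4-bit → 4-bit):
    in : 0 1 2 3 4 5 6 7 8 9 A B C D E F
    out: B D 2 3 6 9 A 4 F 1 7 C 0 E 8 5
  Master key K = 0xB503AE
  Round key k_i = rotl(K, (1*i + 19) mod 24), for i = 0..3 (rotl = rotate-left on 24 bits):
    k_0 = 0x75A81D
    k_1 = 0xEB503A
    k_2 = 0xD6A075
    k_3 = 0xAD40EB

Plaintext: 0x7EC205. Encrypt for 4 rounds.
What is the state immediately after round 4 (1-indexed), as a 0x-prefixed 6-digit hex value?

0x13E45D

s_0 = plaintext = 0x7EC205
s_1 = Round(s_0, k_0) = 0x205033
s_2 = Round(s_1, k_1) = 0x0339B4
s_3 = Round(s_2, k_2) = 0x9B413E
s_4 = Round(s_3, k_3) = 0x13E45D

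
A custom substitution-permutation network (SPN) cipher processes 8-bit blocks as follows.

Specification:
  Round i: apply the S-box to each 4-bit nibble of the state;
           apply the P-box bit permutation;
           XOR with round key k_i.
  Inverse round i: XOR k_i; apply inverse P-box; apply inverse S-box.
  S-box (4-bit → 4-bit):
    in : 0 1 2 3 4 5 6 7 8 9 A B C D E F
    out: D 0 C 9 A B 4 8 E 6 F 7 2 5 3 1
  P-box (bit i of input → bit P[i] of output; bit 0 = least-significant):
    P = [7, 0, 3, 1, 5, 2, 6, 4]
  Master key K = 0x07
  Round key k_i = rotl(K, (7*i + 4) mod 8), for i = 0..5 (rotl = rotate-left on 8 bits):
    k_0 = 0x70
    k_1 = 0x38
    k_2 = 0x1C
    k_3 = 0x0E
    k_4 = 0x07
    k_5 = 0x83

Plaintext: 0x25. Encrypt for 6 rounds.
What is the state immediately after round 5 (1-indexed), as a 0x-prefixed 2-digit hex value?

s_0 = plaintext = 0x25
s_1 = Round(s_0, k_0) = 0xA3
s_2 = Round(s_1, k_1) = 0xCE
s_3 = Round(s_2, k_2) = 0x99
s_4 = Round(s_3, k_3) = 0x43
s_5 = Round(s_4, k_4) = 0x91
s_6 = Round(s_5, k_5) = 0xC7

0x91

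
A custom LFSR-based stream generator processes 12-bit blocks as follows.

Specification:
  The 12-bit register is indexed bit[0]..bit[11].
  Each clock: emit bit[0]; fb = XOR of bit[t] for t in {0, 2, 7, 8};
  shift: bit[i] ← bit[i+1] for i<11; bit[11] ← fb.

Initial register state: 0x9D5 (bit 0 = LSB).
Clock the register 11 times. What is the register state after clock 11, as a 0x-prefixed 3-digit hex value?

0xAB5

reg_0 = 0x9D5
clock 1: out=1, reg = 0x4EA
clock 2: out=0, reg = 0xA75
clock 3: out=1, reg = 0x53A
clock 4: out=0, reg = 0xA9D
clock 5: out=1, reg = 0xD4E
clock 6: out=0, reg = 0x6A7
clock 7: out=1, reg = 0xB53
clock 8: out=1, reg = 0x5A9
clock 9: out=1, reg = 0xAD4
clock 10: out=0, reg = 0x56A
clock 11: out=0, reg = 0xAB5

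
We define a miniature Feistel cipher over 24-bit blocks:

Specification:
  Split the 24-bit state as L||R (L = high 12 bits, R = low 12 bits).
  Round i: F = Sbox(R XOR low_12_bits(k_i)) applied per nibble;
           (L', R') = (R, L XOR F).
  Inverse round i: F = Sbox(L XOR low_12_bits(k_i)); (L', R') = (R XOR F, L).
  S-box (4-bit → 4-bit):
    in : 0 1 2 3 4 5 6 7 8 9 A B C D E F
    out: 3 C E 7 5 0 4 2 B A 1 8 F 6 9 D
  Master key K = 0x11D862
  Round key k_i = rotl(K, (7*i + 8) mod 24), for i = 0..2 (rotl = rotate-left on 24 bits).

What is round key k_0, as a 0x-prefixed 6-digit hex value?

K = 0x11D862
k_0 = rotl(K, (7*0+8) mod 24) = rotl(K, 8) = 0xD86211

0xD86211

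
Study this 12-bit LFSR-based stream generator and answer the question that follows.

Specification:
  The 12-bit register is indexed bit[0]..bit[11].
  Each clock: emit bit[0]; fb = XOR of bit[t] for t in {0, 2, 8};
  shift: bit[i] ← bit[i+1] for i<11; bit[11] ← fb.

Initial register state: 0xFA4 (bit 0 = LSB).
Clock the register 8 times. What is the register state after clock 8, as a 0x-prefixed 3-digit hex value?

reg_0 = 0xFA4
clock 1: out=0, reg = 0x7D2
clock 2: out=0, reg = 0xBE9
clock 3: out=1, reg = 0x5F4
clock 4: out=0, reg = 0x2FA
clock 5: out=0, reg = 0x17D
clock 6: out=1, reg = 0x8BE
clock 7: out=0, reg = 0xC5F
clock 8: out=1, reg = 0x62F

0x62F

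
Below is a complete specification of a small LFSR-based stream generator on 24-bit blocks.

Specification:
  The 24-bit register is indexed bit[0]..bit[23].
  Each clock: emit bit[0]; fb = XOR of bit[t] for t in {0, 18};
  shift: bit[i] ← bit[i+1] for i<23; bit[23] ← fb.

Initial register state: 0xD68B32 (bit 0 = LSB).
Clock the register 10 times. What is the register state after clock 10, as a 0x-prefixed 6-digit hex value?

0xB1F5A2

reg_0 = 0xD68B32
clock 1: out=0, reg = 0xEB4599
clock 2: out=1, reg = 0xF5A2CC
clock 3: out=0, reg = 0xFAD166
clock 4: out=0, reg = 0x7D68B3
clock 5: out=1, reg = 0x3EB459
clock 6: out=1, reg = 0x1F5A2C
clock 7: out=0, reg = 0x8FAD16
clock 8: out=0, reg = 0xC7D68B
clock 9: out=1, reg = 0x63EB45
clock 10: out=1, reg = 0xB1F5A2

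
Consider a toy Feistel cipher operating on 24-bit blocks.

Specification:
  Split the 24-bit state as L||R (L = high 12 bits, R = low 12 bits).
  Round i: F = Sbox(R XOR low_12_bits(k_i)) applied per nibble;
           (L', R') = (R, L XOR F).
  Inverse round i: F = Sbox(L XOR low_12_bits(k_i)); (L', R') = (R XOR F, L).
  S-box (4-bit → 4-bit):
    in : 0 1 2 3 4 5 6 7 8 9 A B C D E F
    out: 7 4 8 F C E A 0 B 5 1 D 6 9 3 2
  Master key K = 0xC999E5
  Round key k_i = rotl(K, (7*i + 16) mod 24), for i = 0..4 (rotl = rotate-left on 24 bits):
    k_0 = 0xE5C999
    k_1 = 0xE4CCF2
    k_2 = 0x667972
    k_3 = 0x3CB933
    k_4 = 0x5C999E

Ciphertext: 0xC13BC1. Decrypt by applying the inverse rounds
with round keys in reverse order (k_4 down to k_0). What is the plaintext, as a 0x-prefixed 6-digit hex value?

s_0 = ciphertext = 0xC13BC1
s_1 = InvRound(s_0, k_4) = 0x578C13
s_2 = InvRound(s_1, k_3) = 0xADE578
s_3 = InvRound(s_2, k_2) = 0xA6EADE
s_4 = InvRound(s_3, k_1) = 0x088A6E
s_5 = InvRound(s_4, k_0) = 0xF2A088

0xF2A088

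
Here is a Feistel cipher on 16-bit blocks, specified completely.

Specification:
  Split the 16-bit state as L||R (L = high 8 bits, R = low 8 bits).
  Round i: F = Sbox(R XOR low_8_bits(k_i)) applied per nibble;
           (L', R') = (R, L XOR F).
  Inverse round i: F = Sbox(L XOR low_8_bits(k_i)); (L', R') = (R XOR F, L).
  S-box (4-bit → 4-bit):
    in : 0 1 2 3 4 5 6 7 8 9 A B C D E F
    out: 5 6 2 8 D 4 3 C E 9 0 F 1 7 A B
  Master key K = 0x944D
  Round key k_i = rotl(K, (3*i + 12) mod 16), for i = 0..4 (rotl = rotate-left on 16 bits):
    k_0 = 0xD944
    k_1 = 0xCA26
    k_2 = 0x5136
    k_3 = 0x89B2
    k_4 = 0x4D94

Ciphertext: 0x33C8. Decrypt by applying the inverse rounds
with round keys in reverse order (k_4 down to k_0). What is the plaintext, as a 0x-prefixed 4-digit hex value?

0x8546

s_0 = ciphertext = 0x33C8
s_1 = InvRound(s_0, k_4) = 0xC433
s_2 = InvRound(s_1, k_3) = 0xF0C4
s_3 = InvRound(s_2, k_2) = 0xD7F0
s_4 = InvRound(s_3, k_1) = 0x46D7
s_5 = InvRound(s_4, k_0) = 0x8546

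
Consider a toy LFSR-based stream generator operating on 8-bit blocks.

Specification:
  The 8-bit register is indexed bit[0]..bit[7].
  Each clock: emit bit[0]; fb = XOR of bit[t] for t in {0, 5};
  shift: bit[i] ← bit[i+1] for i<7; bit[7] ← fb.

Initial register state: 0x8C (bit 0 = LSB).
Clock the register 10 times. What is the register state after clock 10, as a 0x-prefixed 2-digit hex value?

reg_0 = 0x8C
clock 1: out=0, reg = 0x46
clock 2: out=0, reg = 0x23
clock 3: out=1, reg = 0x11
clock 4: out=1, reg = 0x88
clock 5: out=0, reg = 0x44
clock 6: out=0, reg = 0x22
clock 7: out=0, reg = 0x91
clock 8: out=1, reg = 0xC8
clock 9: out=0, reg = 0x64
clock 10: out=0, reg = 0xB2

0xB2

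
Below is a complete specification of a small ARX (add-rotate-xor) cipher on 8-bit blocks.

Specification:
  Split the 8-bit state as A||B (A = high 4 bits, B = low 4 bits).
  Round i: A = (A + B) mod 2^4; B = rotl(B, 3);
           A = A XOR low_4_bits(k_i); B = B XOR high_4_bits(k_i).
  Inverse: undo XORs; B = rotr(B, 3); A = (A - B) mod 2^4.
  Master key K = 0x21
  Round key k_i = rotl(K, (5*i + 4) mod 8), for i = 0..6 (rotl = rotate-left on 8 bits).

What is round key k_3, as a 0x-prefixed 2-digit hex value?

K = 0x21
k_0 = rotl(K, (5*0+4) mod 8) = rotl(K, 4) = 0x12
k_1 = rotl(K, (5*1+4) mod 8) = rotl(K, 1) = 0x42
k_2 = rotl(K, (5*2+4) mod 8) = rotl(K, 6) = 0x48
k_3 = rotl(K, (5*3+4) mod 8) = rotl(K, 3) = 0x09

0x09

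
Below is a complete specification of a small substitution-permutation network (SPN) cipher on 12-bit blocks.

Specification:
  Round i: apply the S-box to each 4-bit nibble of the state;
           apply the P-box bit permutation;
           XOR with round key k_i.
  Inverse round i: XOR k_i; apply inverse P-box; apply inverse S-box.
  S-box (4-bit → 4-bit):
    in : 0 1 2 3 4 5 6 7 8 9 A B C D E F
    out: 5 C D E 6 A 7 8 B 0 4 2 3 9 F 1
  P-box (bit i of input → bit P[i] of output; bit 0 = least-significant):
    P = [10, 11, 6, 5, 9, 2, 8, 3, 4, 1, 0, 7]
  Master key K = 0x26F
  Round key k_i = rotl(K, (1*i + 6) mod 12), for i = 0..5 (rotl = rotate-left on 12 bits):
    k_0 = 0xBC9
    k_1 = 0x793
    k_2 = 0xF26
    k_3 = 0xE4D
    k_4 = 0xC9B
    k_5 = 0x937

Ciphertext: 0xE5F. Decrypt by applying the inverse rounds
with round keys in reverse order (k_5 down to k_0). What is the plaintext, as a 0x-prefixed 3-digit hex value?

s_0 = ciphertext = 0xE5F
s_1 = InvRound(s_0, k_5) = 0x922
s_2 = InvRound(s_1, k_4) = 0x21D
s_3 = InvRound(s_2, k_3) = 0xF96
s_4 = InvRound(s_3, k_2) = 0xD97
s_5 = InvRound(s_4, k_1) = 0x9CB
s_6 = InvRound(s_5, k_0) = 0xBF9

0xBF9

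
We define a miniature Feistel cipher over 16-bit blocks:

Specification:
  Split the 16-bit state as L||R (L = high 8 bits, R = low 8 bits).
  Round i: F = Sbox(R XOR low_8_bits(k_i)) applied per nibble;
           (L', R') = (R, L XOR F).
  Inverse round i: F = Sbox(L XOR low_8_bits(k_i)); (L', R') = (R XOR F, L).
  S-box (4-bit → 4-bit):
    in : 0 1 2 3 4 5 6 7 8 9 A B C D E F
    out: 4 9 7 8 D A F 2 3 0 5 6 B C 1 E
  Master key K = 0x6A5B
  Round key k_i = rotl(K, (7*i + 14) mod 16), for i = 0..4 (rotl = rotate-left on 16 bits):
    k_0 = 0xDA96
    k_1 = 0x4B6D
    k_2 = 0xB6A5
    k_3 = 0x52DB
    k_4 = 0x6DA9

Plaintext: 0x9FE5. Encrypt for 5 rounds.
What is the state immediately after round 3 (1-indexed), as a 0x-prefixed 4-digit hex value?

0x208D

s_0 = plaintext = 0x9FE5
s_1 = Round(s_0, k_0) = 0xE5B7
s_2 = Round(s_1, k_1) = 0xB720
s_3 = Round(s_2, k_2) = 0x208D
s_4 = Round(s_3, k_3) = 0x8D8F
s_5 = Round(s_4, k_4) = 0x8FF2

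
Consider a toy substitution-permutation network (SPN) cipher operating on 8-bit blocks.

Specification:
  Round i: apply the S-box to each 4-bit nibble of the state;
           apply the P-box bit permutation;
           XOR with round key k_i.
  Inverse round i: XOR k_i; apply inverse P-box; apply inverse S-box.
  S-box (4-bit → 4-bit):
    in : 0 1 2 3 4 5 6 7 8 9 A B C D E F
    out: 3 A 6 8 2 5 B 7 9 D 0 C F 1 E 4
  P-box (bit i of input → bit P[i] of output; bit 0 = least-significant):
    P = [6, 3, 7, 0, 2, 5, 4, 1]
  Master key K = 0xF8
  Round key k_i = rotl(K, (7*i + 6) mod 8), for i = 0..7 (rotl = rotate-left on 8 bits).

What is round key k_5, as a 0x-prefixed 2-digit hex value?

0xF1

K = 0xF8
k_0 = rotl(K, (7*0+6) mod 8) = rotl(K, 6) = 0x3E
k_1 = rotl(K, (7*1+6) mod 8) = rotl(K, 5) = 0x1F
k_2 = rotl(K, (7*2+6) mod 8) = rotl(K, 4) = 0x8F
k_3 = rotl(K, (7*3+6) mod 8) = rotl(K, 3) = 0xC7
k_4 = rotl(K, (7*4+6) mod 8) = rotl(K, 2) = 0xE3
k_5 = rotl(K, (7*5+6) mod 8) = rotl(K, 1) = 0xF1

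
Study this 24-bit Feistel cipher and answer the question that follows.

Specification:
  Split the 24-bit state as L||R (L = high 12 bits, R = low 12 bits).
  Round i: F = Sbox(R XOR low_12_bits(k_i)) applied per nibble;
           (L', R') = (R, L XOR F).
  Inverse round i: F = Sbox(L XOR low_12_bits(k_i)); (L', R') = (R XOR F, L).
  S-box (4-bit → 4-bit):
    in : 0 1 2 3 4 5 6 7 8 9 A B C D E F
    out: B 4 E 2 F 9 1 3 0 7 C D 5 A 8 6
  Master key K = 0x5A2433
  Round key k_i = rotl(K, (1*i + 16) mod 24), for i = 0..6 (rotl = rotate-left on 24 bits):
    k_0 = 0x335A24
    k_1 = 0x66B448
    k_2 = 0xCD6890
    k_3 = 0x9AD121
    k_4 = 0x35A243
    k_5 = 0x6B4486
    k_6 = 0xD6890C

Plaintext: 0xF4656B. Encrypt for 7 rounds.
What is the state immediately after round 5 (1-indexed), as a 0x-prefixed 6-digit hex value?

0x28E197

s_0 = plaintext = 0xF4656B
s_1 = Round(s_0, k_0) = 0x56B9B0
s_2 = Round(s_1, k_1) = 0x9B0F0B
s_3 = Round(s_2, k_2) = 0xF0BACD
s_4 = Round(s_3, k_3) = 0xACD28E
s_5 = Round(s_4, k_4) = 0x28E197
s_6 = Round(s_5, k_5) = 0x197BCA
s_7 = Round(s_6, k_6) = 0xBCAFC6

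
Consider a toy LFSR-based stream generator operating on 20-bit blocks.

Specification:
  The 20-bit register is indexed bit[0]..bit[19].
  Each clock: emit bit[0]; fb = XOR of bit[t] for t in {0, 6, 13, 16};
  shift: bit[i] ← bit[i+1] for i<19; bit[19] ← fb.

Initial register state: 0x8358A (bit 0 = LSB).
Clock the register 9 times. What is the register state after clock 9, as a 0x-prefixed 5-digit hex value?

0xE2C1A

reg_0 = 0x8358A
clock 1: out=0, reg = 0xC1AC5
clock 2: out=1, reg = 0x60D62
clock 3: out=0, reg = 0xB06B1
clock 4: out=1, reg = 0x58358
clock 5: out=0, reg = 0x2C1AC
clock 6: out=0, reg = 0x160D6
clock 7: out=0, reg = 0x8B06B
clock 8: out=1, reg = 0xC5835
clock 9: out=1, reg = 0xE2C1A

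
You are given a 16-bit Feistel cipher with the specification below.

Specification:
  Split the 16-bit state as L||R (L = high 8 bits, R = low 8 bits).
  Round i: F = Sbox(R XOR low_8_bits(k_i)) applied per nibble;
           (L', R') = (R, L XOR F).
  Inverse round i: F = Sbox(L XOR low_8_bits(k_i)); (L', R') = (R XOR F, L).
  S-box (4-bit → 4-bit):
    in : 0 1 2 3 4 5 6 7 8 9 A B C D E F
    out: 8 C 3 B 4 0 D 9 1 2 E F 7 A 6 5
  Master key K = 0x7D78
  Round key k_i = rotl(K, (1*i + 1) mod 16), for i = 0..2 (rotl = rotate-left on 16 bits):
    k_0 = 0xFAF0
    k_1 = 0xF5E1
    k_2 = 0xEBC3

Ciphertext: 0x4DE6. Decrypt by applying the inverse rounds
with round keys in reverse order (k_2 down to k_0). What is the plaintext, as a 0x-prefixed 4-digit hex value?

s_0 = ciphertext = 0x4DE6
s_1 = InvRound(s_0, k_2) = 0xF04D
s_2 = InvRound(s_1, k_1) = 0x81F0
s_3 = InvRound(s_2, k_0) = 0x6C81

0x6C81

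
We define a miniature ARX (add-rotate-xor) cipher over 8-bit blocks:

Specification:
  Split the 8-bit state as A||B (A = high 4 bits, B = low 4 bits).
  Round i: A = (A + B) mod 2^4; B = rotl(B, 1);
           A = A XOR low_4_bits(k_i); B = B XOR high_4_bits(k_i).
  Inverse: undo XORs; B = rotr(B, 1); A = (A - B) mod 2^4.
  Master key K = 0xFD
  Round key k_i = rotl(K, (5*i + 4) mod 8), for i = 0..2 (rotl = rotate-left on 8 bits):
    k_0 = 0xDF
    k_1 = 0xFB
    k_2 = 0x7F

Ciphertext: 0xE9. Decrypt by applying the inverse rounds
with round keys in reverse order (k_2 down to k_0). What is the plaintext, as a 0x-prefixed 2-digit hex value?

0x6C

s_0 = ciphertext = 0xE9
s_1 = InvRound(s_0, k_2) = 0xA7
s_2 = InvRound(s_1, k_1) = 0xD4
s_3 = InvRound(s_2, k_0) = 0x6C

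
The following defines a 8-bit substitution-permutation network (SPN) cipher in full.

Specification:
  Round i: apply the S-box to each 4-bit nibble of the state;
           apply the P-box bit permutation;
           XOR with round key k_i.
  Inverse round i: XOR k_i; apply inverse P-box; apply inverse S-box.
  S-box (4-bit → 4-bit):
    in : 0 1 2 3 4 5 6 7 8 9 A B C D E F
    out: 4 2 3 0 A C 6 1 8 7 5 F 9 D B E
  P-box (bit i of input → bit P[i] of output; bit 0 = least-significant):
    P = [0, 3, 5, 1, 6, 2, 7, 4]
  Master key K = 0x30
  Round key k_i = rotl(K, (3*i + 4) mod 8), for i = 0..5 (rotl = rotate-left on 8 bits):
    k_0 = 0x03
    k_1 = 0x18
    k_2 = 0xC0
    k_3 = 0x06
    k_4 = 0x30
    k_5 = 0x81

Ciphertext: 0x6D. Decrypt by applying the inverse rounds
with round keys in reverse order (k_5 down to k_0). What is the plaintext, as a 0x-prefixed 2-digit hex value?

0x09

s_0 = ciphertext = 0x6D
s_1 = InvRound(s_0, k_5) = 0x96
s_2 = InvRound(s_1, k_4) = 0x65
s_3 = InvRound(s_2, k_3) = 0x7D
s_4 = InvRound(s_3, k_2) = 0xF9
s_5 = InvRound(s_4, k_1) = 0xAA
s_6 = InvRound(s_5, k_0) = 0x09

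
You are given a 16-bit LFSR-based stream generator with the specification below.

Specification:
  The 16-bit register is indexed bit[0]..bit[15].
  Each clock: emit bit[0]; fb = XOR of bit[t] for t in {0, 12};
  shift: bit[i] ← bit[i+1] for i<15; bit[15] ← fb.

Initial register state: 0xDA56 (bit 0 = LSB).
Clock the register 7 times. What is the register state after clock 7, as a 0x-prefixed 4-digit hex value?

reg_0 = 0xDA56
clock 1: out=0, reg = 0xED2B
clock 2: out=1, reg = 0xF695
clock 3: out=1, reg = 0x7B4A
clock 4: out=0, reg = 0xBDA5
clock 5: out=1, reg = 0x5ED2
clock 6: out=0, reg = 0xAF69
clock 7: out=1, reg = 0xD7B4

0xD7B4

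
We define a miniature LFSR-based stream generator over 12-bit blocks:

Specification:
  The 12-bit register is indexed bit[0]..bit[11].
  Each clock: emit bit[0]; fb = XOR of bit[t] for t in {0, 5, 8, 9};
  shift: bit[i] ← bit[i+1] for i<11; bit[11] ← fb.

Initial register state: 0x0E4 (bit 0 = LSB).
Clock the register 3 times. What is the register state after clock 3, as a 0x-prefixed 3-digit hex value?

reg_0 = 0x0E4
clock 1: out=0, reg = 0x872
clock 2: out=0, reg = 0xC39
clock 3: out=1, reg = 0x61C

0x61C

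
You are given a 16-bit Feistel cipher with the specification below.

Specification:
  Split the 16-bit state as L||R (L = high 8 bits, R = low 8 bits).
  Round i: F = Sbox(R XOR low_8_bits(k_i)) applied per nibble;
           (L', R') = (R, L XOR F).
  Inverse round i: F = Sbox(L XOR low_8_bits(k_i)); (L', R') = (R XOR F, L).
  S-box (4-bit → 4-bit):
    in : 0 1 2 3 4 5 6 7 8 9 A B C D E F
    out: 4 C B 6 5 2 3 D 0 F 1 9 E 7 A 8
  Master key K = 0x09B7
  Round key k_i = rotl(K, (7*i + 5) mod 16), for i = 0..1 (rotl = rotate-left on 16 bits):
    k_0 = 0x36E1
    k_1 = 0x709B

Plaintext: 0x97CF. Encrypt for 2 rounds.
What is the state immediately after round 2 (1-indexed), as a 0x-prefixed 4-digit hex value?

s_0 = plaintext = 0x97CF
s_1 = Round(s_0, k_0) = 0xCF2D
s_2 = Round(s_1, k_1) = 0x2D5C

0x2D5C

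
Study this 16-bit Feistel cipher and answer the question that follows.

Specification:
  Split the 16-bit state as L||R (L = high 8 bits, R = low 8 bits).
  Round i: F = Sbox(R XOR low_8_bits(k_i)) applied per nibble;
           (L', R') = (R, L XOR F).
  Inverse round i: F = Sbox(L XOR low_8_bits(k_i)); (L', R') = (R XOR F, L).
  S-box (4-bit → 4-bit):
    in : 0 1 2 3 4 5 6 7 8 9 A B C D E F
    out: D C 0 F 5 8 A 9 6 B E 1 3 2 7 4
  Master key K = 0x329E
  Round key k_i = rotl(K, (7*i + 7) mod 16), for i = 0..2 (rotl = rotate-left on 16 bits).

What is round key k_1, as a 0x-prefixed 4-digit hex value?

0x8CA7

K = 0x329E
k_0 = rotl(K, (7*0+7) mod 16) = rotl(K, 7) = 0x4F19
k_1 = rotl(K, (7*1+7) mod 16) = rotl(K, 14) = 0x8CA7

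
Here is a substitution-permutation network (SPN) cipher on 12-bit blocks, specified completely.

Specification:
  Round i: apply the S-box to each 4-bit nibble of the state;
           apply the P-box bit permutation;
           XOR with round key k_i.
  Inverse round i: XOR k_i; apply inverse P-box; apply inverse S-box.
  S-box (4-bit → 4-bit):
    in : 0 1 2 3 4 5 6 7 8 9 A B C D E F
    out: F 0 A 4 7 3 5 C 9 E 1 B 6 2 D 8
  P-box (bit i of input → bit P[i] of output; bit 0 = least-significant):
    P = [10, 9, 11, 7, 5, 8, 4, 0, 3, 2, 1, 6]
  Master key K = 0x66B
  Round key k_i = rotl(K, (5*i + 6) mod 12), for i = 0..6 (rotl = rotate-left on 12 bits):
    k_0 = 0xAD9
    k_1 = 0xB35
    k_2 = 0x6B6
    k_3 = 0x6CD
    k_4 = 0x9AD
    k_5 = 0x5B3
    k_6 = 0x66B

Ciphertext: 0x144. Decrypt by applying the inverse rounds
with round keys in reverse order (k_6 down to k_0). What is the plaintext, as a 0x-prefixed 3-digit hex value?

s_0 = ciphertext = 0x144
s_1 = InvRound(s_0, k_6) = 0x4B5
s_2 = InvRound(s_1, k_5) = 0xCD1
s_3 = InvRound(s_2, k_4) = 0xB4A
s_4 = InvRound(s_3, k_3) = 0xC2E
s_5 = InvRound(s_4, k_2) = 0xA39
s_6 = InvRound(s_5, k_1) = 0x5D1
s_7 = InvRound(s_6, k_0) = 0xAD4

0xAD4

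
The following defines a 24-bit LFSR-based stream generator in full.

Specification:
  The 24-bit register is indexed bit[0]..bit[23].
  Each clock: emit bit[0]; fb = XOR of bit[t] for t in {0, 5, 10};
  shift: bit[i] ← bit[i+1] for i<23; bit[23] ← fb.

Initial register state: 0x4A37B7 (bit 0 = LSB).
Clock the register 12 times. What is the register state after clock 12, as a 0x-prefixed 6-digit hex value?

reg_0 = 0x4A37B7
clock 1: out=1, reg = 0xA51BDB
clock 2: out=1, reg = 0xD28DED
clock 3: out=1, reg = 0xE946F6
clock 4: out=0, reg = 0x74A37B
clock 5: out=1, reg = 0x3A51BD
clock 6: out=1, reg = 0x1D28DE
clock 7: out=0, reg = 0x0E946F
clock 8: out=1, reg = 0x874A37
clock 9: out=1, reg = 0x43A51B
clock 10: out=1, reg = 0x21D28D
clock 11: out=1, reg = 0x90E946
clock 12: out=0, reg = 0x4874A3

0x4874A3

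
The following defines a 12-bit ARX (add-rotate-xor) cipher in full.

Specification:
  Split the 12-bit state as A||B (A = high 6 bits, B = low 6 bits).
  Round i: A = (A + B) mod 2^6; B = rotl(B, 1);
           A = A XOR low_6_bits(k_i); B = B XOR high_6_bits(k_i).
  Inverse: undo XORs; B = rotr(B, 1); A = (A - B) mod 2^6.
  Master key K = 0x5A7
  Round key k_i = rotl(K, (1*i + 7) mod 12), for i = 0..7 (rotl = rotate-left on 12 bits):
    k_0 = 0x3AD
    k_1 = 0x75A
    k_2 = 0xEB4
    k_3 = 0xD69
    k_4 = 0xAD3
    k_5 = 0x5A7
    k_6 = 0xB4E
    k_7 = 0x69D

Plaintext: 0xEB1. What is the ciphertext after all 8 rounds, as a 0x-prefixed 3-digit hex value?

s_0 = plaintext = 0xEB1
s_1 = Round(s_0, k_0) = 0x1AD
s_2 = Round(s_1, k_1) = 0xA46
s_3 = Round(s_2, k_2) = 0x6F6
s_4 = Round(s_3, k_3) = 0xE18
s_5 = Round(s_4, k_4) = 0x0DB
s_6 = Round(s_5, k_5) = 0xE60
s_7 = Round(s_6, k_6) = 0x5EC
s_8 = Round(s_7, k_7) = 0x783

0x783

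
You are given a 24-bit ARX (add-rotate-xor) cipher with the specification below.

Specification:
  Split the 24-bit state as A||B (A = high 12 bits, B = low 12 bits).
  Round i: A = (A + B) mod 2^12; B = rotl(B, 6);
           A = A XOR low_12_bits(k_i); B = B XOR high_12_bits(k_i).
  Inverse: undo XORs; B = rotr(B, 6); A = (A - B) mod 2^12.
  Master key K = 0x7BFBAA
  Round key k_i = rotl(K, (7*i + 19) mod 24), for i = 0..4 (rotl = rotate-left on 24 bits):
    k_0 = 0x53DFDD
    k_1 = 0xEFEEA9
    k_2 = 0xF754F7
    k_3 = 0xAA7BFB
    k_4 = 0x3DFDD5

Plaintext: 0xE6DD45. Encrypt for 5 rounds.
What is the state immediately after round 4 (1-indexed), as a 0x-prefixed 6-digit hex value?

s_0 = plaintext = 0xE6DD45
s_1 = Round(s_0, k_0) = 0x46F448
s_2 = Round(s_1, k_1) = 0x61ECEF
s_3 = Round(s_2, k_2) = 0x7FA486
s_4 = Round(s_3, k_3) = 0x77BB35
s_5 = Round(s_4, k_4) = 0xF65EB3

0x77BB35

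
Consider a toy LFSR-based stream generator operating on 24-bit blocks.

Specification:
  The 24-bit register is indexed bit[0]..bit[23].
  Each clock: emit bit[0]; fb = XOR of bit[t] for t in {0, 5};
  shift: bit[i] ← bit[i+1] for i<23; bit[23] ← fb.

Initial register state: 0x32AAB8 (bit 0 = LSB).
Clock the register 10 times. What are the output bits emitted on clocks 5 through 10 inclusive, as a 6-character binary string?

110101

reg_0 = 0x32AAB8
clock 1: out=0, reg = 0x99555C
clock 2: out=0, reg = 0x4CAAAE
clock 3: out=0, reg = 0xA65557
clock 4: out=1, reg = 0xD32AAB
clock 5: out=1, reg = 0x699555
clock 6: out=1, reg = 0xB4CAAA
clock 7: out=0, reg = 0xDA6555
clock 8: out=1, reg = 0xED32AA
clock 9: out=0, reg = 0xF69955
clock 10: out=1, reg = 0xFB4CAA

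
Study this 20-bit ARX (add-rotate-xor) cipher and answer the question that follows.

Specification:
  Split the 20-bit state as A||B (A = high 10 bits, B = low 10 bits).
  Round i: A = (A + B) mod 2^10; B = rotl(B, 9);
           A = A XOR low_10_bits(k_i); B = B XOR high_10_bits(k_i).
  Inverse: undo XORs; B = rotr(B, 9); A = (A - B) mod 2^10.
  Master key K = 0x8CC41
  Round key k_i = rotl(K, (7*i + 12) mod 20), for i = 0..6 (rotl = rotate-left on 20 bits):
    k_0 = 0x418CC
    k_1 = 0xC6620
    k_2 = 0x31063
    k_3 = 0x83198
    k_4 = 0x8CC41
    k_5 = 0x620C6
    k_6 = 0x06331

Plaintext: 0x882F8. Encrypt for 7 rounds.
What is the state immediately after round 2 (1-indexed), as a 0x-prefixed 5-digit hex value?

0x1BB24

s_0 = plaintext = 0x882F8
s_1 = Round(s_0, k_0) = 0x7507A
s_2 = Round(s_1, k_1) = 0x1BB24
s_3 = Round(s_2, k_2) = 0xFC556
s_4 = Round(s_3, k_3) = 0x37EA7
s_5 = Round(s_4, k_4) = 0xF1D60
s_6 = Round(s_5, k_5) = 0x78538
s_7 = Round(s_6, k_6) = 0x0A084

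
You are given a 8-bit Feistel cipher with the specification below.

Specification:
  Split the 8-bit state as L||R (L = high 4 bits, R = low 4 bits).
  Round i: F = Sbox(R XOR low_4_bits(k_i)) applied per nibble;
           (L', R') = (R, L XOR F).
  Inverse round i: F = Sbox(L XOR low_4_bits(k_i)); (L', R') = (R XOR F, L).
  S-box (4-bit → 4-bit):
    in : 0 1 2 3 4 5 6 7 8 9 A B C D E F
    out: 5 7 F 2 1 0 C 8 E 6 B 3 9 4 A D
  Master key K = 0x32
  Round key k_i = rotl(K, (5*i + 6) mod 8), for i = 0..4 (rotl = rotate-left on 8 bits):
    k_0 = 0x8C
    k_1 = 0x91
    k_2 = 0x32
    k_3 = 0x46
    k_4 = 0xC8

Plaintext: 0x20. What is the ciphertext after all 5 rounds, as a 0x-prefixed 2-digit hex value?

s_0 = plaintext = 0x20
s_1 = Round(s_0, k_0) = 0x0B
s_2 = Round(s_1, k_1) = 0xBB
s_3 = Round(s_2, k_2) = 0xBD
s_4 = Round(s_3, k_3) = 0xD8
s_5 = Round(s_4, k_4) = 0x88

0x88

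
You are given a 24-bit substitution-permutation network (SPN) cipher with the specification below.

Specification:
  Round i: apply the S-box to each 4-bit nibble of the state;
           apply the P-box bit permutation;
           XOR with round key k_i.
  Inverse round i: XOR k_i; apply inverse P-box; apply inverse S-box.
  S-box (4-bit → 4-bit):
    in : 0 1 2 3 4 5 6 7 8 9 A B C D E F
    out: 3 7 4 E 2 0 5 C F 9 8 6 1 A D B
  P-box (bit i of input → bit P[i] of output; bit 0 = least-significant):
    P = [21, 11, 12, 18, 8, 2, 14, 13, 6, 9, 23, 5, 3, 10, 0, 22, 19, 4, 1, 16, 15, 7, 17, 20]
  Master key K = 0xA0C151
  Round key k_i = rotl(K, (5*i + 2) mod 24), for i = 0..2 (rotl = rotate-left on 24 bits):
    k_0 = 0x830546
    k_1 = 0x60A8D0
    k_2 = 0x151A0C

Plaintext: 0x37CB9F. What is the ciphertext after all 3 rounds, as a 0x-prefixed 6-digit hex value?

0x6542EE

s_0 = plaintext = 0x37CB9F
s_1 = Round(s_0, k_0) = 0x342ECC
s_2 = Round(s_1, k_1) = 0xD2A921
s_3 = Round(s_2, k_2) = 0x6542EE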